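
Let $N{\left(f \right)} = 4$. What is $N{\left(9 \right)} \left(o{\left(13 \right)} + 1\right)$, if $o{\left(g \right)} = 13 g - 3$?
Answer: $668$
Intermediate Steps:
$o{\left(g \right)} = -3 + 13 g$
$N{\left(9 \right)} \left(o{\left(13 \right)} + 1\right) = 4 \left(\left(-3 + 13 \cdot 13\right) + 1\right) = 4 \left(\left(-3 + 169\right) + 1\right) = 4 \left(166 + 1\right) = 4 \cdot 167 = 668$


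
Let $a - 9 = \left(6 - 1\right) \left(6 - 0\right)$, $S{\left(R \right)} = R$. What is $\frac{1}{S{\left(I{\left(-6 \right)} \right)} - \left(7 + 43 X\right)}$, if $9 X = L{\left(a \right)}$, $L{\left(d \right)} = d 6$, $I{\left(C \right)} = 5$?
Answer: $- \frac{1}{1120} \approx -0.00089286$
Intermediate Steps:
$a = 39$ ($a = 9 + \left(6 - 1\right) \left(6 - 0\right) = 9 + 5 \left(6 + 0\right) = 9 + 5 \cdot 6 = 9 + 30 = 39$)
$L{\left(d \right)} = 6 d$
$X = 26$ ($X = \frac{6 \cdot 39}{9} = \frac{1}{9} \cdot 234 = 26$)
$\frac{1}{S{\left(I{\left(-6 \right)} \right)} - \left(7 + 43 X\right)} = \frac{1}{5 - 1125} = \frac{1}{-1120} = - \frac{1}{1120}$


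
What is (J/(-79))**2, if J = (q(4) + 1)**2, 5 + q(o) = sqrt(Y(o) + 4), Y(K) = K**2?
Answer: 2576/6241 - 1152*sqrt(5)/6241 ≈ 7.9618e-6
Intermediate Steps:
q(o) = -5 + sqrt(4 + o**2) (q(o) = -5 + sqrt(o**2 + 4) = -5 + sqrt(4 + o**2))
J = (-4 + 2*sqrt(5))**2 (J = ((-5 + sqrt(4 + 4**2)) + 1)**2 = ((-5 + sqrt(4 + 16)) + 1)**2 = ((-5 + sqrt(20)) + 1)**2 = ((-5 + 2*sqrt(5)) + 1)**2 = (-4 + 2*sqrt(5))**2 ≈ 0.22291)
(J/(-79))**2 = ((36 - 16*sqrt(5))/(-79))**2 = ((36 - 16*sqrt(5))*(-1/79))**2 = (-36/79 + 16*sqrt(5)/79)**2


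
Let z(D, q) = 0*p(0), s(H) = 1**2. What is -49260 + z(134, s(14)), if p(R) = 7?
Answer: -49260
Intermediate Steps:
s(H) = 1
z(D, q) = 0 (z(D, q) = 0*7 = 0)
-49260 + z(134, s(14)) = -49260 + 0 = -49260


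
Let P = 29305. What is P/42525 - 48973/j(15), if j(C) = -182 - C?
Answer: 417669982/1675485 ≈ 249.28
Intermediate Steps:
P/42525 - 48973/j(15) = 29305/42525 - 48973/(-182 - 1*15) = 29305*(1/42525) - 48973/(-182 - 15) = 5861/8505 - 48973/(-197) = 5861/8505 - 48973*(-1/197) = 5861/8505 + 48973/197 = 417669982/1675485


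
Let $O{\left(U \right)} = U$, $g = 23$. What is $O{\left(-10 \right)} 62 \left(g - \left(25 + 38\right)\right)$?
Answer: $24800$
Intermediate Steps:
$O{\left(-10 \right)} 62 \left(g - \left(25 + 38\right)\right) = \left(-10\right) 62 \left(23 - \left(25 + 38\right)\right) = - 620 \left(23 - 63\right) = \left(-620\right) \left(-40\right) = 24800$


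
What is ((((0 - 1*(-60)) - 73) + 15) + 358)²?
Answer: 129600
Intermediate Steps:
((((0 - 1*(-60)) - 73) + 15) + 358)² = ((((0 + 60) - 73) + 15) + 358)² = (((60 - 73) + 15) + 358)² = ((-13 + 15) + 358)² = (2 + 358)² = 360² = 129600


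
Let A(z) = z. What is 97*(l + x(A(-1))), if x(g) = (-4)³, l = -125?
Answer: -18333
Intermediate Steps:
x(g) = -64
97*(l + x(A(-1))) = 97*(-125 - 64) = 97*(-189) = -18333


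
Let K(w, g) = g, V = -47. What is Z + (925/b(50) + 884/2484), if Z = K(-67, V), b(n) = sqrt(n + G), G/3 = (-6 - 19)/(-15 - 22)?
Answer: -28966/621 + 185*sqrt(2849)/77 ≈ 81.597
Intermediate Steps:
G = 75/37 (G = 3*((-6 - 19)/(-15 - 22)) = 3*(-25/(-37)) = 3*(-25*(-1/37)) = 3*(25/37) = 75/37 ≈ 2.0270)
b(n) = sqrt(75/37 + n) (b(n) = sqrt(n + 75/37) = sqrt(75/37 + n))
Z = -47
Z + (925/b(50) + 884/2484) = -47 + (925/((sqrt(2775 + 1369*50)/37)) + 884/2484) = -47 + (925/((sqrt(2775 + 68450)/37)) + 884*(1/2484)) = -47 + (925/((sqrt(71225)/37)) + 221/621) = -47 + (925/(((5*sqrt(2849))/37)) + 221/621) = -47 + (925/((5*sqrt(2849)/37)) + 221/621) = -47 + (925*(sqrt(2849)/385) + 221/621) = -47 + (185*sqrt(2849)/77 + 221/621) = -47 + (221/621 + 185*sqrt(2849)/77) = -28966/621 + 185*sqrt(2849)/77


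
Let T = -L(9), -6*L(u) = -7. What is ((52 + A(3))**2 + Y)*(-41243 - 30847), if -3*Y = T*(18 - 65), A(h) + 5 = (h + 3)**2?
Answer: -495310365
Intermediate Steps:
L(u) = 7/6 (L(u) = -1/6*(-7) = 7/6)
A(h) = -5 + (3 + h)**2 (A(h) = -5 + (h + 3)**2 = -5 + (3 + h)**2)
T = -7/6 (T = -1*7/6 = -7/6 ≈ -1.1667)
Y = -329/18 (Y = -(-7)*(18 - 65)/18 = -(-7)*(-47)/18 = -1/3*329/6 = -329/18 ≈ -18.278)
((52 + A(3))**2 + Y)*(-41243 - 30847) = ((52 + (-5 + (3 + 3)**2))**2 - 329/18)*(-41243 - 30847) = ((52 + (-5 + 6**2))**2 - 329/18)*(-72090) = ((52 + (-5 + 36))**2 - 329/18)*(-72090) = ((52 + 31)**2 - 329/18)*(-72090) = (83**2 - 329/18)*(-72090) = (6889 - 329/18)*(-72090) = (123673/18)*(-72090) = -495310365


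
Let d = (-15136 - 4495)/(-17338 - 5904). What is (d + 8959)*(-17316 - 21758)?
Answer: -4068476879733/11621 ≈ -3.5010e+8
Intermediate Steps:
d = 19631/23242 (d = -19631/(-23242) = -19631*(-1/23242) = 19631/23242 ≈ 0.84464)
(d + 8959)*(-17316 - 21758) = (19631/23242 + 8959)*(-17316 - 21758) = (208244709/23242)*(-39074) = -4068476879733/11621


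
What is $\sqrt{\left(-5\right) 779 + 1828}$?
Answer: $i \sqrt{2067} \approx 45.464 i$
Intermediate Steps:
$\sqrt{\left(-5\right) 779 + 1828} = \sqrt{-3895 + 1828} = \sqrt{-2067} = i \sqrt{2067}$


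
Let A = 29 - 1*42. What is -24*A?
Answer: 312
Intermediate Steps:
A = -13 (A = 29 - 42 = -13)
-24*A = -24*(-13) = 312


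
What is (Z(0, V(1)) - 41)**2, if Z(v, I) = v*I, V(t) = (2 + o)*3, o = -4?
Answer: 1681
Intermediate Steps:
V(t) = -6 (V(t) = (2 - 4)*3 = -2*3 = -6)
Z(v, I) = I*v
(Z(0, V(1)) - 41)**2 = (-6*0 - 41)**2 = (0 - 41)**2 = (-41)**2 = 1681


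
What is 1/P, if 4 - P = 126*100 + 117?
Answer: -1/12713 ≈ -7.8660e-5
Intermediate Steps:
P = -12713 (P = 4 - (126*100 + 117) = 4 - (12600 + 117) = 4 - 1*12717 = 4 - 12717 = -12713)
1/P = 1/(-12713) = -1/12713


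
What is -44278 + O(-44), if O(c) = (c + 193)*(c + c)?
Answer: -57390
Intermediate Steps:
O(c) = 2*c*(193 + c) (O(c) = (193 + c)*(2*c) = 2*c*(193 + c))
-44278 + O(-44) = -44278 + 2*(-44)*(193 - 44) = -44278 + 2*(-44)*149 = -44278 - 13112 = -57390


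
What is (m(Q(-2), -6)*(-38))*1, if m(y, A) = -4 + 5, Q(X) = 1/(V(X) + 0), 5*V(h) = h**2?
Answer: -38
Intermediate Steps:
V(h) = h**2/5
Q(X) = 5/X**2 (Q(X) = 1/(X**2/5 + 0) = 1/(X**2/5) = 5/X**2)
m(y, A) = 1
(m(Q(-2), -6)*(-38))*1 = (1*(-38))*1 = -38*1 = -38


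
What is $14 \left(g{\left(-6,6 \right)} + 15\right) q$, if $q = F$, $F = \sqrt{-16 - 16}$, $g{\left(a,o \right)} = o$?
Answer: $1176 i \sqrt{2} \approx 1663.1 i$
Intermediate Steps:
$F = 4 i \sqrt{2}$ ($F = \sqrt{-32} = 4 i \sqrt{2} \approx 5.6569 i$)
$q = 4 i \sqrt{2} \approx 5.6569 i$
$14 \left(g{\left(-6,6 \right)} + 15\right) q = 14 \left(6 + 15\right) 4 i \sqrt{2} = 14 \cdot 21 \cdot 4 i \sqrt{2} = 14 \cdot 84 i \sqrt{2} = 1176 i \sqrt{2}$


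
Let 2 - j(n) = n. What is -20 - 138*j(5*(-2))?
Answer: -1676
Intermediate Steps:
j(n) = 2 - n
-20 - 138*j(5*(-2)) = -20 - 138*(2 - 5*(-2)) = -20 - 138*(2 - 1*(-10)) = -20 - 138*(2 + 10) = -20 - 138*12 = -20 - 1656 = -1676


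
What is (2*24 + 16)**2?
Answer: 4096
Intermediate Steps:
(2*24 + 16)**2 = (48 + 16)**2 = 64**2 = 4096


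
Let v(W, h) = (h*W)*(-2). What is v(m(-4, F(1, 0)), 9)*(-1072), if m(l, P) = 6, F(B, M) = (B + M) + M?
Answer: 115776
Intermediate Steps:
F(B, M) = B + 2*M
v(W, h) = -2*W*h (v(W, h) = (W*h)*(-2) = -2*W*h)
v(m(-4, F(1, 0)), 9)*(-1072) = -2*6*9*(-1072) = -108*(-1072) = 115776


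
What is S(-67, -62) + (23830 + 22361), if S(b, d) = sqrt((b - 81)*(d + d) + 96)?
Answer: 46191 + 4*sqrt(1153) ≈ 46327.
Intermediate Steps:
S(b, d) = sqrt(96 + 2*d*(-81 + b)) (S(b, d) = sqrt((-81 + b)*(2*d) + 96) = sqrt(2*d*(-81 + b) + 96) = sqrt(96 + 2*d*(-81 + b)))
S(-67, -62) + (23830 + 22361) = sqrt(96 - 162*(-62) + 2*(-67)*(-62)) + (23830 + 22361) = sqrt(96 + 10044 + 8308) + 46191 = sqrt(18448) + 46191 = 4*sqrt(1153) + 46191 = 46191 + 4*sqrt(1153)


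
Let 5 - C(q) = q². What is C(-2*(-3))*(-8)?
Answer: 248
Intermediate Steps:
C(q) = 5 - q²
C(-2*(-3))*(-8) = (5 - (-2*(-3))²)*(-8) = (5 - 1*6²)*(-8) = (5 - 1*36)*(-8) = (5 - 36)*(-8) = -31*(-8) = 248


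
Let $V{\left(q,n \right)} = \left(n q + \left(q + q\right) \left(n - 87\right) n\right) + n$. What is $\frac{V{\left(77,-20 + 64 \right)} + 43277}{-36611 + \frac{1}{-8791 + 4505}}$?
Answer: $\frac{1048608474}{156914747} \approx 6.6827$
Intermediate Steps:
$V{\left(q,n \right)} = n + n q + 2 n q \left(-87 + n\right)$ ($V{\left(q,n \right)} = \left(n q + 2 q \left(-87 + n\right) n\right) + n = \left(n q + 2 n q \left(-87 + n\right)\right) + n = n + n q + 2 n q \left(-87 + n\right)$)
$\frac{V{\left(77,-20 + 64 \right)} + 43277}{-36611 + \frac{1}{-8791 + 4505}} = \frac{\left(-20 + 64\right) \left(1 - 13321 + 2 \left(-20 + 64\right) 77\right) + 43277}{-36611 + \frac{1}{-8791 + 4505}} = \frac{44 \left(1 - 13321 + 2 \cdot 44 \cdot 77\right) + 43277}{-36611 + \frac{1}{-4286}} = \frac{44 \left(1 - 13321 + 6776\right) + 43277}{-36611 - \frac{1}{4286}} = \frac{44 \left(-6544\right) + 43277}{- \frac{156914747}{4286}} = \left(-287936 + 43277\right) \left(- \frac{4286}{156914747}\right) = \left(-244659\right) \left(- \frac{4286}{156914747}\right) = \frac{1048608474}{156914747}$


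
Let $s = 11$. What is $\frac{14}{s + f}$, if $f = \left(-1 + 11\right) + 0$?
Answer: $\frac{2}{3} \approx 0.66667$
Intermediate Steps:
$f = 10$ ($f = 10 + 0 = 10$)
$\frac{14}{s + f} = \frac{14}{11 + 10} = \frac{14}{21} = 14 \cdot \frac{1}{21} = \frac{2}{3}$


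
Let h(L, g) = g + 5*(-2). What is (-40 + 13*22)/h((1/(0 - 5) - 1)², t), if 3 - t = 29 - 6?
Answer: -41/5 ≈ -8.2000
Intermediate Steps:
t = -20 (t = 3 - (29 - 6) = 3 - 1*23 = 3 - 23 = -20)
h(L, g) = -10 + g (h(L, g) = g - 10 = -10 + g)
(-40 + 13*22)/h((1/(0 - 5) - 1)², t) = (-40 + 13*22)/(-10 - 20) = (-40 + 286)/(-30) = 246*(-1/30) = -41/5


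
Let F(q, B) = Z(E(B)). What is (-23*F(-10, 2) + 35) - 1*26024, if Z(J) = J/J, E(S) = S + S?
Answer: -26012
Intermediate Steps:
E(S) = 2*S
Z(J) = 1
F(q, B) = 1
(-23*F(-10, 2) + 35) - 1*26024 = (-23*1 + 35) - 1*26024 = (-23 + 35) - 26024 = 12 - 26024 = -26012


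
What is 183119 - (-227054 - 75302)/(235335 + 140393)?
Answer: 17200809497/93932 ≈ 1.8312e+5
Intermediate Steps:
183119 - (-227054 - 75302)/(235335 + 140393) = 183119 - (-302356)/375728 = 183119 - 1*(-75589/93932) = 183119 + 75589/93932 = 17200809497/93932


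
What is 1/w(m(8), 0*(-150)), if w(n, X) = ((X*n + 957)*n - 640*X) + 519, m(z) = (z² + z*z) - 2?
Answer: 1/121101 ≈ 8.2576e-6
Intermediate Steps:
m(z) = -2 + 2*z² (m(z) = (z² + z²) - 2 = 2*z² - 2 = -2 + 2*z²)
w(n, X) = 519 - 640*X + n*(957 + X*n) (w(n, X) = ((957 + X*n)*n - 640*X) + 519 = (n*(957 + X*n) - 640*X) + 519 = (-640*X + n*(957 + X*n)) + 519 = 519 - 640*X + n*(957 + X*n))
1/w(m(8), 0*(-150)) = 1/(519 - 0*(-150) + 957*(-2 + 2*8²) + (0*(-150))*(-2 + 2*8²)²) = 1/(519 - 640*0 + 957*(-2 + 2*64) + 0*(-2 + 2*64)²) = 1/(519 + 0 + 957*(-2 + 128) + 0*(-2 + 128)²) = 1/(519 + 0 + 957*126 + 0*126²) = 1/(519 + 0 + 120582 + 0*15876) = 1/(519 + 0 + 120582 + 0) = 1/121101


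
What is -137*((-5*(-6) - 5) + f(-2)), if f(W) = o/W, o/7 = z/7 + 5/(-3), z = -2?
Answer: -26167/6 ≈ -4361.2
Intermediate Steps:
o = -41/3 (o = 7*(-2/7 + 5/(-3)) = 7*(-2*⅐ + 5*(-⅓)) = 7*(-2/7 - 5/3) = 7*(-41/21) = -41/3 ≈ -13.667)
f(W) = -41/(3*W)
-137*((-5*(-6) - 5) + f(-2)) = -137*((-5*(-6) - 5) - 41/3/(-2)) = -137*((30 - 5) - 41/3*(-½)) = -137*(25 + 41/6) = -137*191/6 = -26167/6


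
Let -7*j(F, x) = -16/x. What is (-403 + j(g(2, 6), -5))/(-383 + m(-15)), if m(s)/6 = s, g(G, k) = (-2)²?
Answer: 14121/16555 ≈ 0.85297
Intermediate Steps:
g(G, k) = 4
j(F, x) = 16/(7*x) (j(F, x) = -(-16)/(7*x) = 16/(7*x))
m(s) = 6*s
(-403 + j(g(2, 6), -5))/(-383 + m(-15)) = (-403 + (16/7)/(-5))/(-383 + 6*(-15)) = (-403 + (16/7)*(-⅕))/(-383 - 90) = (-403 - 16/35)/(-473) = -14121/35*(-1/473) = 14121/16555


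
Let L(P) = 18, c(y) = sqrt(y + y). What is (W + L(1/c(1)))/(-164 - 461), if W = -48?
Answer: 6/125 ≈ 0.048000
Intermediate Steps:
c(y) = sqrt(2)*sqrt(y) (c(y) = sqrt(2*y) = sqrt(2)*sqrt(y))
(W + L(1/c(1)))/(-164 - 461) = (-48 + 18)/(-164 - 461) = -30/(-625) = -30*(-1/625) = 6/125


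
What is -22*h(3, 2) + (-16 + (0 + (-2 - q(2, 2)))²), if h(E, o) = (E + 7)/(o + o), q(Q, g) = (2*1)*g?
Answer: -35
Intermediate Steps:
q(Q, g) = 2*g
h(E, o) = (7 + E)/(2*o) (h(E, o) = (7 + E)/((2*o)) = (7 + E)*(1/(2*o)) = (7 + E)/(2*o))
-22*h(3, 2) + (-16 + (0 + (-2 - q(2, 2)))²) = -11*(7 + 3)/2 + (-16 + (0 + (-2 - 2*2))²) = -11*10/2 + (-16 + (0 + (-2 - 1*4))²) = -22*5/2 + (-16 + (0 + (-2 - 4))²) = -55 + (-16 + (0 - 6)²) = -55 + (-16 + (-6)²) = -55 + (-16 + 36) = -55 + 20 = -35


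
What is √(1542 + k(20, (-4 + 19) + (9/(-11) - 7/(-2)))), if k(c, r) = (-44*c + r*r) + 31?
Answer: √486733/22 ≈ 31.712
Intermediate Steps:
k(c, r) = 31 + r² - 44*c (k(c, r) = (-44*c + r²) + 31 = (r² - 44*c) + 31 = 31 + r² - 44*c)
√(1542 + k(20, (-4 + 19) + (9/(-11) - 7/(-2)))) = √(1542 + (31 + ((-4 + 19) + (9/(-11) - 7/(-2)))² - 44*20)) = √(1542 + (31 + (15 + (9*(-1/11) - 7*(-½)))² - 880)) = √(1542 + (31 + (15 + (-9/11 + 7/2))² - 880)) = √(1542 + (31 + (15 + 59/22)² - 880)) = √(1542 + (31 + (389/22)² - 880)) = √(1542 + (31 + 151321/484 - 880)) = √(1542 - 259595/484) = √(486733/484) = √486733/22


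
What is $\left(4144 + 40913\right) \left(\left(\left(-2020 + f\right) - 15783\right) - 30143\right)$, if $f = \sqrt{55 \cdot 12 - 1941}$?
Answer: $-2160302922 + 45057 i \sqrt{1281} \approx -2.1603 \cdot 10^{9} + 1.6126 \cdot 10^{6} i$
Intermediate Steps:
$f = i \sqrt{1281}$ ($f = \sqrt{660 - 1941} = \sqrt{-1281} = i \sqrt{1281} \approx 35.791 i$)
$\left(4144 + 40913\right) \left(\left(\left(-2020 + f\right) - 15783\right) - 30143\right) = \left(4144 + 40913\right) \left(\left(\left(-2020 + i \sqrt{1281}\right) - 15783\right) - 30143\right) = 45057 \left(\left(-17803 + i \sqrt{1281}\right) - 30143\right) = 45057 \left(-47946 + i \sqrt{1281}\right) = -2160302922 + 45057 i \sqrt{1281}$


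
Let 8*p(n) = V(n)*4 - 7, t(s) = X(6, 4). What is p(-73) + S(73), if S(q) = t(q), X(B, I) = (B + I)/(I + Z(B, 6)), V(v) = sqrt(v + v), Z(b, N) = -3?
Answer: 73/8 + I*sqrt(146)/2 ≈ 9.125 + 6.0415*I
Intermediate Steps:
V(v) = sqrt(2)*sqrt(v) (V(v) = sqrt(2*v) = sqrt(2)*sqrt(v))
X(B, I) = (B + I)/(-3 + I) (X(B, I) = (B + I)/(I - 3) = (B + I)/(-3 + I))
t(s) = 10 (t(s) = (6 + 4)/(-3 + 4) = 10/1 = 1*10 = 10)
S(q) = 10
p(n) = -7/8 + sqrt(2)*sqrt(n)/2 (p(n) = ((sqrt(2)*sqrt(n))*4 - 7)/8 = (4*sqrt(2)*sqrt(n) - 7)/8 = (-7 + 4*sqrt(2)*sqrt(n))/8 = -7/8 + sqrt(2)*sqrt(n)/2)
p(-73) + S(73) = (-7/8 + sqrt(2)*sqrt(-73)/2) + 10 = (-7/8 + sqrt(2)*(I*sqrt(73))/2) + 10 = (-7/8 + I*sqrt(146)/2) + 10 = 73/8 + I*sqrt(146)/2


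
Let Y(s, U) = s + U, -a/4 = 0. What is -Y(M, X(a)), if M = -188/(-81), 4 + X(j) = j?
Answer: 136/81 ≈ 1.6790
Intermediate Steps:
a = 0 (a = -4*0 = 0)
X(j) = -4 + j
M = 188/81 (M = -188*(-1/81) = 188/81 ≈ 2.3210)
Y(s, U) = U + s
-Y(M, X(a)) = -((-4 + 0) + 188/81) = -(-4 + 188/81) = -1*(-136/81) = 136/81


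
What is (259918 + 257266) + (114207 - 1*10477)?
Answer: 620914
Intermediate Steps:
(259918 + 257266) + (114207 - 1*10477) = 517184 + (114207 - 10477) = 517184 + 103730 = 620914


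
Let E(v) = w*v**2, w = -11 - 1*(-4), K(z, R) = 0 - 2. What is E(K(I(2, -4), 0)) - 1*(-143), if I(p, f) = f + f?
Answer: 115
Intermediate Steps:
I(p, f) = 2*f
K(z, R) = -2
w = -7 (w = -11 + 4 = -7)
E(v) = -7*v**2
E(K(I(2, -4), 0)) - 1*(-143) = -7*(-2)**2 - 1*(-143) = -7*4 + 143 = -28 + 143 = 115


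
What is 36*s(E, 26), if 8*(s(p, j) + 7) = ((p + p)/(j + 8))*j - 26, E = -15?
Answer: -8028/17 ≈ -472.24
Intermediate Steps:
s(p, j) = -41/4 + j*p/(4*(8 + j)) (s(p, j) = -7 + (((p + p)/(j + 8))*j - 26)/8 = -7 + (((2*p)/(8 + j))*j - 26)/8 = -7 + ((2*p/(8 + j))*j - 26)/8 = -7 + (2*j*p/(8 + j) - 26)/8 = -7 + (-26 + 2*j*p/(8 + j))/8 = -7 + (-13/4 + j*p/(4*(8 + j))) = -41/4 + j*p/(4*(8 + j)))
36*s(E, 26) = 36*((-328 - 41*26 + 26*(-15))/(4*(8 + 26))) = 36*((¼)*(-328 - 1066 - 390)/34) = 36*((¼)*(1/34)*(-1784)) = 36*(-223/17) = -8028/17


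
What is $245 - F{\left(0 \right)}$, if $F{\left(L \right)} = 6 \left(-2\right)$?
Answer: $257$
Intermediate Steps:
$F{\left(L \right)} = -12$
$245 - F{\left(0 \right)} = 245 - -12 = 245 + 12 = 257$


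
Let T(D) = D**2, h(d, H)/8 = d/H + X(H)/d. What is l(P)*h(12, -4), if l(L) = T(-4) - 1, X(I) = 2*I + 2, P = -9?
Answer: -420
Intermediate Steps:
X(I) = 2 + 2*I
h(d, H) = 8*d/H + 8*(2 + 2*H)/d (h(d, H) = 8*(d/H + (2 + 2*H)/d) = 8*d/H + 8*(2 + 2*H)/d)
l(L) = 15 (l(L) = (-4)**2 - 1 = 16 - 1 = 15)
l(P)*h(12, -4) = 15*(16/12 + 8*12/(-4) + 16*(-4)/12) = 15*(16*(1/12) + 8*12*(-1/4) + 16*(-4)*(1/12)) = 15*(4/3 - 24 - 16/3) = 15*(-28) = -420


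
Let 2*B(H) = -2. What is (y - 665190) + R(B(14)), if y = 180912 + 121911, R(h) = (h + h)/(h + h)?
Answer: -362366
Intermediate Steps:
B(H) = -1 (B(H) = (½)*(-2) = -1)
R(h) = 1 (R(h) = (2*h)/((2*h)) = (2*h)*(1/(2*h)) = 1)
y = 302823
(y - 665190) + R(B(14)) = (302823 - 665190) + 1 = -362367 + 1 = -362366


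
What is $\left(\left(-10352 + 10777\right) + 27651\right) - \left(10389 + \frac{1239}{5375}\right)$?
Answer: $\frac{95066386}{5375} \approx 17687.0$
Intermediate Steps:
$\left(\left(-10352 + 10777\right) + 27651\right) - \left(10389 + \frac{1239}{5375}\right) = \left(425 + 27651\right) - \frac{55842114}{5375} = 28076 - \frac{55842114}{5375} = \frac{95066386}{5375}$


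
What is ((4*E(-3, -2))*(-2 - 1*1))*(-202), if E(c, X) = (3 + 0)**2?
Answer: 21816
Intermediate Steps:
E(c, X) = 9 (E(c, X) = 3**2 = 9)
((4*E(-3, -2))*(-2 - 1*1))*(-202) = ((4*9)*(-2 - 1*1))*(-202) = (36*(-2 - 1))*(-202) = (36*(-3))*(-202) = -108*(-202) = 21816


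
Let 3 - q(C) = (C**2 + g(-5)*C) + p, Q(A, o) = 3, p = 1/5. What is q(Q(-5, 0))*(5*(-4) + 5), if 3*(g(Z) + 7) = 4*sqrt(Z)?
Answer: -222 + 60*I*sqrt(5) ≈ -222.0 + 134.16*I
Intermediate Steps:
p = 1/5 ≈ 0.20000
g(Z) = -7 + 4*sqrt(Z)/3 (g(Z) = -7 + (4*sqrt(Z))/3 = -7 + 4*sqrt(Z)/3)
q(C) = 14/5 - C**2 - C*(-7 + 4*I*sqrt(5)/3) (q(C) = 3 - ((C**2 + (-7 + 4*sqrt(-5)/3)*C) + 1/5) = 3 - ((C**2 + (-7 + 4*(I*sqrt(5))/3)*C) + 1/5) = 3 - ((C**2 + (-7 + 4*I*sqrt(5)/3)*C) + 1/5) = 3 - ((C**2 + C*(-7 + 4*I*sqrt(5)/3)) + 1/5) = 3 - (1/5 + C**2 + C*(-7 + 4*I*sqrt(5)/3)) = 3 + (-1/5 - C**2 - C*(-7 + 4*I*sqrt(5)/3)) = 14/5 - C**2 - C*(-7 + 4*I*sqrt(5)/3))
q(Q(-5, 0))*(5*(-4) + 5) = (14/5 - 1*3**2 + (1/3)*3*(21 - 4*I*sqrt(5)))*(5*(-4) + 5) = (14/5 - 1*9 + (21 - 4*I*sqrt(5)))*(-20 + 5) = (14/5 - 9 + (21 - 4*I*sqrt(5)))*(-15) = (74/5 - 4*I*sqrt(5))*(-15) = -222 + 60*I*sqrt(5)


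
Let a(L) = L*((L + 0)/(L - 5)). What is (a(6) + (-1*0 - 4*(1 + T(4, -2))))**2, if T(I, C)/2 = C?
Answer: 2304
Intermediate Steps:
T(I, C) = 2*C
a(L) = L**2/(-5 + L) (a(L) = L*(L/(-5 + L)) = L**2/(-5 + L))
(a(6) + (-1*0 - 4*(1 + T(4, -2))))**2 = (6**2/(-5 + 6) + (-1*0 - 4*(1 + 2*(-2))))**2 = (36/1 + (0 - 4*(1 - 4)))**2 = (36*1 + (0 - 4*(-3)))**2 = (36 + (0 + 12))**2 = (36 + 12)**2 = 48**2 = 2304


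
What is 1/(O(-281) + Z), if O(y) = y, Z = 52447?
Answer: 1/52166 ≈ 1.9170e-5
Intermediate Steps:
1/(O(-281) + Z) = 1/(-281 + 52447) = 1/52166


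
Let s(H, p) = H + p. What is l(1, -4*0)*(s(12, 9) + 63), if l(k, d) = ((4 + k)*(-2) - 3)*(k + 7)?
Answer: -8736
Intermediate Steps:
l(k, d) = (-11 - 2*k)*(7 + k) (l(k, d) = ((-8 - 2*k) - 3)*(7 + k) = (-11 - 2*k)*(7 + k))
l(1, -4*0)*(s(12, 9) + 63) = (-77 - 25*1 - 2*1**2)*((12 + 9) + 63) = (-77 - 25 - 2*1)*(21 + 63) = (-77 - 25 - 2)*84 = -104*84 = -8736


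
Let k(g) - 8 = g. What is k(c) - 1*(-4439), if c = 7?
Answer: 4454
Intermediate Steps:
k(g) = 8 + g
k(c) - 1*(-4439) = (8 + 7) - 1*(-4439) = 15 + 4439 = 4454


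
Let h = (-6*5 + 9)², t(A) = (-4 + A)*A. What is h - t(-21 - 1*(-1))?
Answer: -39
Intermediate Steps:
t(A) = A*(-4 + A)
h = 441 (h = (-30 + 9)² = (-21)² = 441)
h - t(-21 - 1*(-1)) = 441 - (-21 - 1*(-1))*(-4 + (-21 - 1*(-1))) = 441 - (-21 + 1)*(-4 + (-21 + 1)) = 441 - (-20)*(-4 - 20) = 441 - (-20)*(-24) = 441 - 1*480 = 441 - 480 = -39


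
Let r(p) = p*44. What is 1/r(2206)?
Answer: 1/97064 ≈ 1.0302e-5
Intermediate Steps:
r(p) = 44*p
1/r(2206) = 1/(44*2206) = 1/97064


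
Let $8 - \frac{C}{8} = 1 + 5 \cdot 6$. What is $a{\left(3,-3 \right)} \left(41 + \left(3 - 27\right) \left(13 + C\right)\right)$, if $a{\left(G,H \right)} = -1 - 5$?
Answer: $-24870$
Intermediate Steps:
$a{\left(G,H \right)} = -6$ ($a{\left(G,H \right)} = -1 - 5 = -6$)
$C = -184$ ($C = 64 - 8 \left(1 + 5 \cdot 6\right) = 64 - 8 \left(1 + 30\right) = 64 - 248 = -184$)
$a{\left(3,-3 \right)} \left(41 + \left(3 - 27\right) \left(13 + C\right)\right) = - 6 \left(41 + \left(3 - 27\right) \left(13 - 184\right)\right) = - 6 \left(41 - -4104\right) = - 6 \left(41 + 4104\right) = \left(-6\right) 4145 = -24870$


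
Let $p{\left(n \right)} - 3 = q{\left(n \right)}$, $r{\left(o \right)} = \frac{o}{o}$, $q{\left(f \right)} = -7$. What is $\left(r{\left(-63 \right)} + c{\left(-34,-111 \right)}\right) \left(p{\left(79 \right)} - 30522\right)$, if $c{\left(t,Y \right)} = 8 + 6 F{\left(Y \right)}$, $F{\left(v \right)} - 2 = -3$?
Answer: $-91578$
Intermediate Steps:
$F{\left(v \right)} = -1$ ($F{\left(v \right)} = 2 - 3 = -1$)
$r{\left(o \right)} = 1$
$c{\left(t,Y \right)} = 2$ ($c{\left(t,Y \right)} = 8 + 6 \left(-1\right) = 8 - 6 = 2$)
$p{\left(n \right)} = -4$ ($p{\left(n \right)} = 3 - 7 = -4$)
$\left(r{\left(-63 \right)} + c{\left(-34,-111 \right)}\right) \left(p{\left(79 \right)} - 30522\right) = \left(1 + 2\right) \left(-4 - 30522\right) = 3 \left(-30526\right) = -91578$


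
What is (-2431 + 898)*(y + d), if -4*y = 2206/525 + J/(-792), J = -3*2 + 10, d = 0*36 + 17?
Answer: -161386867/6600 ≈ -24453.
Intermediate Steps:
d = 17 (d = 0 + 17 = 17)
J = 4 (J = -6 + 10 = 4)
y = -145421/138600 (y = -(2206/525 + 4/(-792))/4 = -(2206*(1/525) + 4*(-1/792))/4 = -(2206/525 - 1/198)/4 = -¼*145421/34650 = -145421/138600 ≈ -1.0492)
(-2431 + 898)*(y + d) = (-2431 + 898)*(-145421/138600 + 17) = -1533*2210779/138600 = -161386867/6600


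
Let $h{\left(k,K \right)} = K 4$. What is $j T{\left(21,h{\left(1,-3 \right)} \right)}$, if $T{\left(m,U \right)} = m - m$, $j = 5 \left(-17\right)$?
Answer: $0$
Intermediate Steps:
$j = -85$
$h{\left(k,K \right)} = 4 K$
$T{\left(m,U \right)} = 0$
$j T{\left(21,h{\left(1,-3 \right)} \right)} = \left(-85\right) 0 = 0$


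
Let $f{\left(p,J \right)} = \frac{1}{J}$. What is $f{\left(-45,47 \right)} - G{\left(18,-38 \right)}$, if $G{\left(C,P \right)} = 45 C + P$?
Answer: $- \frac{36283}{47} \approx -771.98$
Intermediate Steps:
$G{\left(C,P \right)} = P + 45 C$
$f{\left(-45,47 \right)} - G{\left(18,-38 \right)} = \frac{1}{47} - \left(-38 + 45 \cdot 18\right) = \frac{1}{47} - \left(-38 + 810\right) = \frac{1}{47} - 772 = - \frac{36283}{47}$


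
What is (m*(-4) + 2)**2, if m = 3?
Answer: 100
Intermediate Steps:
(m*(-4) + 2)**2 = (3*(-4) + 2)**2 = (-12 + 2)**2 = (-10)**2 = 100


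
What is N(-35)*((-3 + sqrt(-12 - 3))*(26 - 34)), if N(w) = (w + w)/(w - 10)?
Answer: 112/3 - 112*I*sqrt(15)/9 ≈ 37.333 - 48.197*I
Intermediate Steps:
N(w) = 2*w/(-10 + w) (N(w) = (2*w)/(-10 + w) = 2*w/(-10 + w))
N(-35)*((-3 + sqrt(-12 - 3))*(26 - 34)) = (2*(-35)/(-10 - 35))*((-3 + sqrt(-12 - 3))*(26 - 34)) = (2*(-35)/(-45))*((-3 + sqrt(-15))*(-8)) = (2*(-35)*(-1/45))*((-3 + I*sqrt(15))*(-8)) = 14*(24 - 8*I*sqrt(15))/9 = 112/3 - 112*I*sqrt(15)/9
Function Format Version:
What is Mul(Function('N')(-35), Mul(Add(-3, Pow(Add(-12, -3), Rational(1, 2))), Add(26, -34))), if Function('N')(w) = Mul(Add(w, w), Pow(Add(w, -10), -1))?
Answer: Add(Rational(112, 3), Mul(Rational(-112, 9), I, Pow(15, Rational(1, 2)))) ≈ Add(37.333, Mul(-48.197, I))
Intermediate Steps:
Function('N')(w) = Mul(2, w, Pow(Add(-10, w), -1)) (Function('N')(w) = Mul(Mul(2, w), Pow(Add(-10, w), -1)) = Mul(2, w, Pow(Add(-10, w), -1)))
Mul(Function('N')(-35), Mul(Add(-3, Pow(Add(-12, -3), Rational(1, 2))), Add(26, -34))) = Mul(Mul(2, -35, Pow(Add(-10, -35), -1)), Mul(Add(-3, Pow(Add(-12, -3), Rational(1, 2))), Add(26, -34))) = Mul(Mul(2, -35, Pow(-45, -1)), Mul(Add(-3, Pow(-15, Rational(1, 2))), -8)) = Mul(Mul(2, -35, Rational(-1, 45)), Mul(Add(-3, Mul(I, Pow(15, Rational(1, 2)))), -8)) = Mul(Rational(14, 9), Add(24, Mul(-8, I, Pow(15, Rational(1, 2))))) = Add(Rational(112, 3), Mul(Rational(-112, 9), I, Pow(15, Rational(1, 2))))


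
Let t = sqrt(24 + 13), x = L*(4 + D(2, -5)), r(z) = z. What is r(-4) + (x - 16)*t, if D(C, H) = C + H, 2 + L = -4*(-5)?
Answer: -4 + 2*sqrt(37) ≈ 8.1655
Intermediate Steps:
L = 18 (L = -2 - 4*(-5) = -2 + 20 = 18)
x = 18 (x = 18*(4 + (2 - 5)) = 18*(4 - 3) = 18*1 = 18)
t = sqrt(37) ≈ 6.0828
r(-4) + (x - 16)*t = -4 + (18 - 16)*sqrt(37) = -4 + 2*sqrt(37)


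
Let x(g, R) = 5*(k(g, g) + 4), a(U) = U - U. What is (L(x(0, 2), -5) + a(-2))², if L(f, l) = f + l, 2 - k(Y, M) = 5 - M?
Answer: 0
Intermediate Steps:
k(Y, M) = -3 + M (k(Y, M) = 2 - (5 - M) = 2 + (-5 + M) = -3 + M)
a(U) = 0
x(g, R) = 5 + 5*g (x(g, R) = 5*((-3 + g) + 4) = 5*(1 + g) = 5 + 5*g)
(L(x(0, 2), -5) + a(-2))² = (((5 + 5*0) - 5) + 0)² = (((5 + 0) - 5) + 0)² = ((5 - 5) + 0)² = (0 + 0)² = 0² = 0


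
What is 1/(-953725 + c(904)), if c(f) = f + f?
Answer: -1/951917 ≈ -1.0505e-6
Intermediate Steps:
c(f) = 2*f
1/(-953725 + c(904)) = 1/(-953725 + 2*904) = 1/(-953725 + 1808) = 1/(-951917) = -1/951917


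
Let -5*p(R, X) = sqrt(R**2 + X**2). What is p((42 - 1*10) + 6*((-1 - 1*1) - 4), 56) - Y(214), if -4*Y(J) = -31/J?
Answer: -31/856 - 4*sqrt(197)/5 ≈ -11.265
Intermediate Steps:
Y(J) = 31/(4*J) (Y(J) = -(-31)/(4*J) = 31/(4*J))
p(R, X) = -sqrt(R**2 + X**2)/5
p((42 - 1*10) + 6*((-1 - 1*1) - 4), 56) - Y(214) = -sqrt(((42 - 1*10) + 6*((-1 - 1*1) - 4))**2 + 56**2)/5 - 31/(4*214) = -sqrt(((42 - 10) + 6*((-1 - 1) - 4))**2 + 3136)/5 - 31/(4*214) = -sqrt((32 + 6*(-2 - 4))**2 + 3136)/5 - 1*31/856 = -sqrt((32 + 6*(-6))**2 + 3136)/5 - 31/856 = -sqrt((32 - 36)**2 + 3136)/5 - 31/856 = -sqrt((-4)**2 + 3136)/5 - 31/856 = -sqrt(16 + 3136)/5 - 31/856 = -4*sqrt(197)/5 - 31/856 = -31/856 - 4*sqrt(197)/5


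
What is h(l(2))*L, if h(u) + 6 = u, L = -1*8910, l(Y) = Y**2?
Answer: 17820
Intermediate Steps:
L = -8910
h(u) = -6 + u
h(l(2))*L = (-6 + 2**2)*(-8910) = (-6 + 4)*(-8910) = -2*(-8910) = 17820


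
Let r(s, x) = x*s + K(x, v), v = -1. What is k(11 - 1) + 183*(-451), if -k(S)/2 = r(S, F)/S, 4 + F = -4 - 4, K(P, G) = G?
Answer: -412544/5 ≈ -82509.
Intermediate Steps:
F = -12 (F = -4 + (-4 - 4) = -4 - 8 = -12)
r(s, x) = -1 + s*x (r(s, x) = x*s - 1 = s*x - 1 = -1 + s*x)
k(S) = -2*(-1 - 12*S)/S (k(S) = -2*(-1 + S*(-12))/S = -2*(-1 - 12*S)/S)
k(11 - 1) + 183*(-451) = (24 + 2/(11 - 1)) + 183*(-451) = (24 + 2/10) - 82533 = (24 + 2*(1/10)) - 82533 = (24 + 1/5) - 82533 = 121/5 - 82533 = -412544/5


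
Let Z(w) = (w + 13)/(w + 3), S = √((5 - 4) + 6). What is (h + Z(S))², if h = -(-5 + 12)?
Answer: 256 - 90*√7 ≈ 17.882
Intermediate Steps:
S = √7 (S = √(1 + 6) = √7 ≈ 2.6458)
Z(w) = (13 + w)/(3 + w)
h = -7 ≈ -7.0000
(h + Z(S))² = (-7 + (13 + √7)/(3 + √7))²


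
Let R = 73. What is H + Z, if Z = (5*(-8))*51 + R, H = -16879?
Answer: -18846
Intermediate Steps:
Z = -1967 (Z = (5*(-8))*51 + 73 = -40*51 + 73 = -2040 + 73 = -1967)
H + Z = -16879 - 1967 = -18846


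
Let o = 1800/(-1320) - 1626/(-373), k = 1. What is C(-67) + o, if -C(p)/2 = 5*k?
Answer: -28739/4103 ≈ -7.0044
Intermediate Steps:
o = 12291/4103 (o = 1800*(-1/1320) - 1626*(-1/373) = -15/11 + 1626/373 = 12291/4103 ≈ 2.9956)
C(p) = -10
C(-67) + o = -10 + 12291/4103 = -28739/4103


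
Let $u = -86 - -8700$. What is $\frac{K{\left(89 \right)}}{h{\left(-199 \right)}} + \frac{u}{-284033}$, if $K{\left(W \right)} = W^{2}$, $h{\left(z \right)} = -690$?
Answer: $- \frac{2255769053}{195982770} \approx -11.51$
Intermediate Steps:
$u = 8614$ ($u = -86 + 8700 = 8614$)
$\frac{K{\left(89 \right)}}{h{\left(-199 \right)}} + \frac{u}{-284033} = \frac{89^{2}}{-690} + \frac{8614}{-284033} = 7921 \left(- \frac{1}{690}\right) + 8614 \left(- \frac{1}{284033}\right) = - \frac{7921}{690} - \frac{8614}{284033} = - \frac{2255769053}{195982770}$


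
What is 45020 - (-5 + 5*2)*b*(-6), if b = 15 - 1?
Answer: 45440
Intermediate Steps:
b = 14
45020 - (-5 + 5*2)*b*(-6) = 45020 - (-5 + 5*2)*14*(-6) = 45020 - (-5 + 10)*14*(-6) = 45020 - 5*14*(-6) = 45020 - 70*(-6) = 45020 - 1*(-420) = 45020 + 420 = 45440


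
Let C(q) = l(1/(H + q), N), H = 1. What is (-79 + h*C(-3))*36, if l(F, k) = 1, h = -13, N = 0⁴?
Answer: -3312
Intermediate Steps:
N = 0
C(q) = 1
(-79 + h*C(-3))*36 = (-79 - 13*1)*36 = (-79 - 13)*36 = -92*36 = -3312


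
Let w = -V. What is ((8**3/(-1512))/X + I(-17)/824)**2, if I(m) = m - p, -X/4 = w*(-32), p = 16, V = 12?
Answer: 5410276/3410676801 ≈ 0.0015863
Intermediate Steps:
w = -12 (w = -1*12 = -12)
X = -1536 (X = -(-48)*(-32) = -4*384 = -1536)
I(m) = -16 + m (I(m) = m - 1*16 = m - 16 = -16 + m)
((8**3/(-1512))/X + I(-17)/824)**2 = ((8**3/(-1512))/(-1536) + (-16 - 17)/824)**2 = ((512*(-1/1512))*(-1/1536) - 33*1/824)**2 = (-64/189*(-1/1536) - 33/824)**2 = (1/4536 - 33/824)**2 = (-2326/58401)**2 = 5410276/3410676801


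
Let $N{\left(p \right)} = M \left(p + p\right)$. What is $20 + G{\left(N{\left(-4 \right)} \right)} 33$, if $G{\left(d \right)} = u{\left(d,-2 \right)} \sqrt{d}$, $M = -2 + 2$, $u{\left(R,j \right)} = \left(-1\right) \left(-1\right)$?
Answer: $20$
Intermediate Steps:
$u{\left(R,j \right)} = 1$
$M = 0$
$N{\left(p \right)} = 0$ ($N{\left(p \right)} = 0 \left(p + p\right) = 0 \cdot 2 p = 0$)
$G{\left(d \right)} = \sqrt{d}$ ($G{\left(d \right)} = 1 \sqrt{d} = \sqrt{d}$)
$20 + G{\left(N{\left(-4 \right)} \right)} 33 = 20 + \sqrt{0} \cdot 33 = 20 + 0 \cdot 33 = 20 + 0 = 20$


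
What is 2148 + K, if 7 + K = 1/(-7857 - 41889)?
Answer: 106506185/49746 ≈ 2141.0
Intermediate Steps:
K = -348223/49746 (K = -7 + 1/(-7857 - 41889) = -7 + 1/(-49746) = -7 - 1/49746 = -348223/49746 ≈ -7.0000)
2148 + K = 2148 - 348223/49746 = 106506185/49746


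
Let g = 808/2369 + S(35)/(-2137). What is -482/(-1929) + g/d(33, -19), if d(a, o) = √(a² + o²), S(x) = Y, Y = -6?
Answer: 482/1929 + 174091*√58/146814037 ≈ 0.25890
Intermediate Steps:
S(x) = -6
g = 1740910/5062553 (g = 808/2369 - 6/(-2137) = 808*(1/2369) - 6*(-1/2137) = 808/2369 + 6/2137 = 1740910/5062553 ≈ 0.34388)
-482/(-1929) + g/d(33, -19) = -482/(-1929) + 1740910/(5062553*(√(33² + (-19)²))) = -482*(-1/1929) + 1740910/(5062553*(√(1089 + 361))) = 482/1929 + 1740910/(5062553*(√1450)) = 482/1929 + 1740910/(5062553*((5*√58))) = 482/1929 + 1740910*(√58/290)/5062553 = 482/1929 + 174091*√58/146814037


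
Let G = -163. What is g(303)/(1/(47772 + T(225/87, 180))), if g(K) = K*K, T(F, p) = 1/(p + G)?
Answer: 74560384125/17 ≈ 4.3859e+9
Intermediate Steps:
T(F, p) = 1/(-163 + p) (T(F, p) = 1/(p - 163) = 1/(-163 + p))
g(K) = K**2
g(303)/(1/(47772 + T(225/87, 180))) = 303**2/(1/(47772 + 1/(-163 + 180))) = 91809/(1/(47772 + 1/17)) = 91809/(1/(812125/17)) = 91809/(17/812125) = 91809*(812125/17) = 74560384125/17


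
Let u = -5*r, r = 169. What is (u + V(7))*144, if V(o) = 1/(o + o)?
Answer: -851688/7 ≈ -1.2167e+5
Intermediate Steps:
u = -845 (u = -5*169 = -845)
V(o) = 1/(2*o)
(u + V(7))*144 = (-845 + (1/2)/7)*144 = (-845 + (1/2)*(1/7))*144 = (-845 + 1/14)*144 = -11829/14*144 = -851688/7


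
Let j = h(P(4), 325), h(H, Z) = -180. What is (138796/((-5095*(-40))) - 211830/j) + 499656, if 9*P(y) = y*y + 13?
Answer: 38276201336/76425 ≈ 5.0083e+5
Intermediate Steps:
P(y) = 13/9 + y**2/9 (P(y) = (y*y + 13)/9 = (y**2 + 13)/9 = (13 + y**2)/9 = 13/9 + y**2/9)
j = -180
(138796/((-5095*(-40))) - 211830/j) + 499656 = (138796/((-5095*(-40))) - 211830/(-180)) + 499656 = (138796/203800 - 211830*(-1/180)) + 499656 = (138796*(1/203800) + 7061/6) + 499656 = (34699/50950 + 7061/6) + 499656 = 89991536/76425 + 499656 = 38276201336/76425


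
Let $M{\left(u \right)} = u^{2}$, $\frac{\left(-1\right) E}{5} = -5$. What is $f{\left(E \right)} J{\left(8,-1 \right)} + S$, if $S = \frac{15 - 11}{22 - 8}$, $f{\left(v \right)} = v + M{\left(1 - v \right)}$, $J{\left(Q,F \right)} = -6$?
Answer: $- \frac{25240}{7} \approx -3605.7$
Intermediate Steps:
$E = 25$ ($E = \left(-5\right) \left(-5\right) = 25$)
$f{\left(v \right)} = v + \left(1 - v\right)^{2}$
$S = \frac{2}{7}$ ($S = \frac{4}{14} = 4 \cdot \frac{1}{14} = \frac{2}{7} \approx 0.28571$)
$f{\left(E \right)} J{\left(8,-1 \right)} + S = \left(25 + \left(-1 + 25\right)^{2}\right) \left(-6\right) + \frac{2}{7} = \left(25 + 24^{2}\right) \left(-6\right) + \frac{2}{7} = \left(25 + 576\right) \left(-6\right) + \frac{2}{7} = 601 \left(-6\right) + \frac{2}{7} = -3606 + \frac{2}{7} = - \frac{25240}{7}$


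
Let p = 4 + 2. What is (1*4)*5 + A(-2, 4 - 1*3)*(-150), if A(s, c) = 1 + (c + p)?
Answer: -1180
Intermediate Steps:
p = 6
A(s, c) = 7 + c (A(s, c) = 1 + (c + 6) = 1 + (6 + c) = 7 + c)
(1*4)*5 + A(-2, 4 - 1*3)*(-150) = (1*4)*5 + (7 + (4 - 1*3))*(-150) = 4*5 + (7 + (4 - 3))*(-150) = 20 + (7 + 1)*(-150) = 20 + 8*(-150) = 20 - 1200 = -1180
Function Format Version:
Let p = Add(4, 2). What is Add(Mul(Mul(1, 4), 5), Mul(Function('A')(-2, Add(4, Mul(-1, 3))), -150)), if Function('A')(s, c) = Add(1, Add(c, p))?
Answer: -1180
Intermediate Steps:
p = 6
Function('A')(s, c) = Add(7, c) (Function('A')(s, c) = Add(1, Add(c, 6)) = Add(1, Add(6, c)) = Add(7, c))
Add(Mul(Mul(1, 4), 5), Mul(Function('A')(-2, Add(4, Mul(-1, 3))), -150)) = Add(Mul(Mul(1, 4), 5), Mul(Add(7, Add(4, Mul(-1, 3))), -150)) = Add(Mul(4, 5), Mul(Add(7, Add(4, -3)), -150)) = Add(20, Mul(Add(7, 1), -150)) = Add(20, Mul(8, -150)) = Add(20, -1200) = -1180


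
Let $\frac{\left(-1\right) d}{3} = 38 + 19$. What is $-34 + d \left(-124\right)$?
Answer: $21170$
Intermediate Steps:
$d = -171$ ($d = - 3 \left(38 + 19\right) = \left(-3\right) 57 = -171$)
$-34 + d \left(-124\right) = -34 - -21204 = -34 + 21204 = 21170$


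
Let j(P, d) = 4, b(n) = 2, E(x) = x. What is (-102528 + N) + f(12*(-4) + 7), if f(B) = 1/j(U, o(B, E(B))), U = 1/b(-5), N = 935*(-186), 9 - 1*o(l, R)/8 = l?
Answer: -1105751/4 ≈ -2.7644e+5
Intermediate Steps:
o(l, R) = 72 - 8*l
N = -173910
U = ½ (U = 1/2 = ½ ≈ 0.50000)
f(B) = ¼ (f(B) = 1/4 = ¼)
(-102528 + N) + f(12*(-4) + 7) = (-102528 - 173910) + ¼ = -276438 + ¼ = -1105751/4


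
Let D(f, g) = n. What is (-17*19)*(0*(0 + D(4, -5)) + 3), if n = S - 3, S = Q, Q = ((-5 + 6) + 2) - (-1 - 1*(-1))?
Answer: -969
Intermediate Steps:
Q = 3 (Q = (1 + 2) - (-1 + 1) = 3 - 1*0 = 3 + 0 = 3)
S = 3
n = 0 (n = 3 - 3 = 0)
D(f, g) = 0
(-17*19)*(0*(0 + D(4, -5)) + 3) = (-17*19)*(0*(0 + 0) + 3) = -323*(0*0 + 3) = -323*(0 + 3) = -323*3 = -969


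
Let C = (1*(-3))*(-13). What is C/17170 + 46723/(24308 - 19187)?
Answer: 802433629/87927570 ≈ 9.1261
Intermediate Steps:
C = 39 (C = -3*(-13) = 39)
C/17170 + 46723/(24308 - 19187) = 39/17170 + 46723/(24308 - 19187) = 39*(1/17170) + 46723/5121 = 39/17170 + 46723*(1/5121) = 39/17170 + 46723/5121 = 802433629/87927570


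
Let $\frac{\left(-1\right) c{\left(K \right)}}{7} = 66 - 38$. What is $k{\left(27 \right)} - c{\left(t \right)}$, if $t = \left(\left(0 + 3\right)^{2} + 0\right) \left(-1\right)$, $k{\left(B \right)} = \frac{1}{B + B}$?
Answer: $\frac{10585}{54} \approx 196.02$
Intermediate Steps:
$k{\left(B \right)} = \frac{1}{2 B}$
$t = -9$ ($t = \left(3^{2} + 0\right) \left(-1\right) = \left(9 + 0\right) \left(-1\right) = 9 \left(-1\right) = -9$)
$c{\left(K \right)} = -196$ ($c{\left(K \right)} = - 7 \left(66 - 38\right) = \left(-7\right) 28 = -196$)
$k{\left(27 \right)} - c{\left(t \right)} = \frac{1}{2 \cdot 27} - -196 = \frac{1}{2} \cdot \frac{1}{27} + 196 = \frac{1}{54} + 196 = \frac{10585}{54}$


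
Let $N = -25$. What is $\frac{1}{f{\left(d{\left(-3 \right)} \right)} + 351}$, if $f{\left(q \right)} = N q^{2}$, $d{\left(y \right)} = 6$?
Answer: $- \frac{1}{549} \approx -0.0018215$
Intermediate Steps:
$f{\left(q \right)} = - 25 q^{2}$
$\frac{1}{f{\left(d{\left(-3 \right)} \right)} + 351} = \frac{1}{- 25 \cdot 6^{2} + 351} = \frac{1}{\left(-25\right) 36 + 351} = \frac{1}{-900 + 351} = \frac{1}{-549} = - \frac{1}{549}$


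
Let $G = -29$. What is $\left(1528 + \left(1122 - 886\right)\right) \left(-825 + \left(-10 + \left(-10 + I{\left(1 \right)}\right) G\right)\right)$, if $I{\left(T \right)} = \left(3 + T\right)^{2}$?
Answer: $-1779876$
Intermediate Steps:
$\left(1528 + \left(1122 - 886\right)\right) \left(-825 + \left(-10 + \left(-10 + I{\left(1 \right)}\right) G\right)\right) = \left(1528 + \left(1122 - 886\right)\right) \left(-825 + \left(-10 + \left(-10 + \left(3 + 1\right)^{2}\right) \left(-29\right)\right)\right) = \left(1528 + 236\right) \left(-825 + \left(-10 + \left(-10 + 4^{2}\right) \left(-29\right)\right)\right) = 1764 \left(-825 + \left(-10 + \left(-10 + 16\right) \left(-29\right)\right)\right) = 1764 \left(-825 + \left(-10 + 6 \left(-29\right)\right)\right) = 1764 \left(-825 - 184\right) = 1764 \left(-1009\right) = -1779876$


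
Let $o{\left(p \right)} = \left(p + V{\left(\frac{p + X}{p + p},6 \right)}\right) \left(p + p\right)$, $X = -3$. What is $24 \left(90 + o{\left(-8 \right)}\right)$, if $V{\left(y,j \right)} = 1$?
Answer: $4848$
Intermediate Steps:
$o{\left(p \right)} = 2 p \left(1 + p\right)$ ($o{\left(p \right)} = \left(p + 1\right) \left(p + p\right) = \left(1 + p\right) 2 p = 2 p \left(1 + p\right)$)
$24 \left(90 + o{\left(-8 \right)}\right) = 24 \left(90 + 2 \left(-8\right) \left(1 - 8\right)\right) = 24 \left(90 + 2 \left(-8\right) \left(-7\right)\right) = 24 \left(90 + 112\right) = 24 \cdot 202 = 4848$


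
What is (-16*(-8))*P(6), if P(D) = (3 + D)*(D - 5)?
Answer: 1152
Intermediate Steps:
P(D) = (-5 + D)*(3 + D) (P(D) = (3 + D)*(-5 + D) = (-5 + D)*(3 + D))
(-16*(-8))*P(6) = (-16*(-8))*(-15 + 6² - 2*6) = 128*(-15 + 36 - 12) = 128*9 = 1152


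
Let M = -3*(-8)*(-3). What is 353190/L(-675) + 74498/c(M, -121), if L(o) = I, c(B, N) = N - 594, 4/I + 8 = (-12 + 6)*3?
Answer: -1641525023/715 ≈ -2.2958e+6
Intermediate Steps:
M = -72 (M = 24*(-3) = -72)
I = -2/13 (I = 4/(-8 + (-12 + 6)*3) = 4/(-8 - 6*3) = 4/(-8 - 18) = 4/(-26) = 4*(-1/26) = -2/13 ≈ -0.15385)
c(B, N) = -594 + N
L(o) = -2/13
353190/L(-675) + 74498/c(M, -121) = 353190/(-2/13) + 74498/(-594 - 121) = 353190*(-13/2) + 74498/(-715) = -2295735 + 74498*(-1/715) = -2295735 - 74498/715 = -1641525023/715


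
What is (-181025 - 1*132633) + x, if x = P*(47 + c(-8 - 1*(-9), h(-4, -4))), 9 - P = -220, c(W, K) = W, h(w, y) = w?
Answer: -302666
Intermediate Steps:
P = 229 (P = 9 - 1*(-220) = 9 + 220 = 229)
x = 10992 (x = 229*(47 + (-8 - 1*(-9))) = 229*(47 + (-8 + 9)) = 229*(47 + 1) = 229*48 = 10992)
(-181025 - 1*132633) + x = (-181025 - 1*132633) + 10992 = (-181025 - 132633) + 10992 = -313658 + 10992 = -302666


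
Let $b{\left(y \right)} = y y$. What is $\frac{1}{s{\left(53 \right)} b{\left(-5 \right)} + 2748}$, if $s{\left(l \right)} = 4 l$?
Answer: $\frac{1}{8048} \approx 0.00012425$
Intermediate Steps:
$b{\left(y \right)} = y^{2}$
$\frac{1}{s{\left(53 \right)} b{\left(-5 \right)} + 2748} = \frac{1}{4 \cdot 53 \left(-5\right)^{2} + 2748} = \frac{1}{212 \cdot 25 + 2748} = \frac{1}{5300 + 2748} = \frac{1}{8048}$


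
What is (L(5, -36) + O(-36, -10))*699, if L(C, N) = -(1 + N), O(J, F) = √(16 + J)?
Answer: 24465 + 1398*I*√5 ≈ 24465.0 + 3126.0*I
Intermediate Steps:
L(C, N) = -1 - N
(L(5, -36) + O(-36, -10))*699 = ((-1 - 1*(-36)) + √(16 - 36))*699 = ((-1 + 36) + √(-20))*699 = (35 + 2*I*√5)*699 = 24465 + 1398*I*√5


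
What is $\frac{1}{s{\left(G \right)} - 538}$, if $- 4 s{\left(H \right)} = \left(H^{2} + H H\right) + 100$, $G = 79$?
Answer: $- \frac{2}{7367} \approx -0.00027148$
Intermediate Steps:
$s{\left(H \right)} = -25 - \frac{H^{2}}{2}$ ($s{\left(H \right)} = - \frac{\left(H^{2} + H H\right) + 100}{4} = - \frac{\left(H^{2} + H^{2}\right) + 100}{4} = - \frac{2 H^{2} + 100}{4} = - \frac{100 + 2 H^{2}}{4} = -25 - \frac{H^{2}}{2}$)
$\frac{1}{s{\left(G \right)} - 538} = \frac{1}{\left(-25 - \frac{79^{2}}{2}\right) - 538} = \frac{1}{\left(-25 - \frac{6241}{2}\right) - 538} = \frac{1}{- \frac{6291}{2} - 538} = \frac{1}{- \frac{7367}{2}} = - \frac{2}{7367}$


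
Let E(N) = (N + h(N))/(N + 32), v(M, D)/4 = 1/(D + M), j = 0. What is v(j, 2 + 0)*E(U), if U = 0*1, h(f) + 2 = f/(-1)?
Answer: -1/8 ≈ -0.12500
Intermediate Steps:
h(f) = -2 - f (h(f) = -2 + f/(-1) = -2 + f*(-1) = -2 - f)
v(M, D) = 4/(D + M)
U = 0
E(N) = -2/(32 + N) (E(N) = (N + (-2 - N))/(N + 32) = -2/(32 + N))
v(j, 2 + 0)*E(U) = (4/((2 + 0) + 0))*(-2/(32 + 0)) = (4/(2 + 0))*(-2/32) = (4/2)*(-2*1/32) = (4*(1/2))*(-1/16) = 2*(-1/16) = -1/8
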